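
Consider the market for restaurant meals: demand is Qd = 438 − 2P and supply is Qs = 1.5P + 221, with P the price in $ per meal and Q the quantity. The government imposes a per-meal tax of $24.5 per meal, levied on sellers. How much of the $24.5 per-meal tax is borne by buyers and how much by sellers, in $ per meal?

Before the tax: set 438 − 2P = 1.5P + 221 → P* = $62, Q* = 314.
With the tax collected from sellers, supply shifts: Qs = 1.5(P − 24.5) + 221.
New equilibrium: buyers pay $72.5, sellers receive $48, Q = 293. (Wedge: Pb − Ps = 24.5.)
Burden on buyers: $10.5; on sellers: $14. (They sum to $24.5.)

Buyers bear $10.5 per meal; sellers bear $14 per meal.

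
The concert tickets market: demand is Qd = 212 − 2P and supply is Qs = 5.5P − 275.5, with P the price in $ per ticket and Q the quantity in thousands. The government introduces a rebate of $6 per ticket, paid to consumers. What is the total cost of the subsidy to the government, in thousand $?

Before the subsidy: set 212 − 2P = 5.5P − 275.5 → P* = $65, Q* = 82.
With a per-unit subsidy paid to consumers, each effectively pays P − 6, so demand becomes Qd = 212 − 2(P − 6).
New equilibrium: consumers pay $60.6, producers receive $66.6, Q = 90.8. (Wedge: Pb − Ps = −6.)
Outlay = t · Q = 6 · 90.8 = $544.8.

Government outlay = $544.8 thousand.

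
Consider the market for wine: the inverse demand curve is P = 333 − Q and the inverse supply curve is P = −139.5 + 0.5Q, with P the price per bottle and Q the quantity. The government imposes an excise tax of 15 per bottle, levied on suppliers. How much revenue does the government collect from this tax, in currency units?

Inverting to Q(P) form: Qd = 333 − P; Qs = 2P + 279.
Without the tax, 333 − P = 2P + 279 gives 3P = 54, so P* = 18 and Q* = 315.
With the tax collected from suppliers, supply shifts: Qs = 2(P − 15) + 279.
New equilibrium: consumers pay 28, suppliers receive 13, Q = 305. (Wedge: Pb − Ps = 15.)
Revenue = t · Q = 15 · 305 = 4575.

Tax revenue = 4575.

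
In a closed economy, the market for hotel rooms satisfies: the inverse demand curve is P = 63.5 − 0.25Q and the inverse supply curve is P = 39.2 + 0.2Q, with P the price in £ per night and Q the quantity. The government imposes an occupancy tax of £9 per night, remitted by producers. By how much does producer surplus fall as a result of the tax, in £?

Rewrite in direct form: Qd = 254 − 4P and Qs = 5P − 196.
Without the tax, 254 − 4P = 5P − 196 gives 9P = 450, so P* = £50 and Q* = 54.
With the tax collected from producers, supply shifts: Qs = 5(P − 9) − 196.
Solving gives Q = 34 with buyers paying £55 and producers receiving £46 (the £9 wedge).
ΔPS is the trapezoid between Q = 34 and Q = 54 of height £4: ½ · (54 + 34) · 4 = £176.

Producer surplus falls by £176.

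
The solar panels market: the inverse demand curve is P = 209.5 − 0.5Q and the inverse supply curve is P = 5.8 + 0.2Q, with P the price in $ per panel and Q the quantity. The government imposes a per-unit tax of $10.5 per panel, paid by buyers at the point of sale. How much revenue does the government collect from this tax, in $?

Inverting to Q(P) form: Qd = 419 − 2P; Qs = 5P − 29.
Before the tax: set 419 − 2P = 5P − 29 → P* = $64, Q* = 291.
With the tax collected from buyers, demand (in seller-price terms) shifts: Qd = 419 − 2(P + 10.5).
Solving gives Q = 276 with buyers paying $71.5 and suppliers receiving $61 (the $10.5 wedge).
Revenue = t · Q = 10.5 · 276 = $2898.

Tax revenue = $2898.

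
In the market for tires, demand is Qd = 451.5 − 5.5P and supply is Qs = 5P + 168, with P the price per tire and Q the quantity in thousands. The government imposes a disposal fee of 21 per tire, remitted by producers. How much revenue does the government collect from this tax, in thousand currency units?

Tax revenue = 5208 thousand.

Before the tax: set 451.5 − 5.5P = 5P + 168 → P* = 27, Q* = 303.
With the tax collected from producers, supply shifts: Qs = 5(P − 21) + 168.
New equilibrium: consumers pay 37, producers receive 16, Q = 248. (Wedge: Pb − Ps = 21.)
Revenue = t · Q = 21 · 248 = 5208.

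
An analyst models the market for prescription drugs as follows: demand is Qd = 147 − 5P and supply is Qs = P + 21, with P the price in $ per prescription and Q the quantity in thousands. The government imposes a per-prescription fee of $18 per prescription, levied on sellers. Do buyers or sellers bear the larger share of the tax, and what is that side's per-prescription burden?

Without the tax, 147 − 5P = P + 21 gives 6P = 126, so P* = $21 and Q* = 42.
With the tax collected from sellers, supply shifts: Qs = (P − 18) + 21.
New equilibrium: buyers pay $24, sellers receive $6, Q = 27. (Wedge: Pb − Ps = 18.)
Per-prescription burden: buyers $3, sellers $15.
Sellers take the larger share because supply is less price-elastic here (demand slope 5 vs supply slope 1).
The less price-elastic side of the market bears the larger share of a per-unit tax.

Sellers bear the larger share: $15 per prescription.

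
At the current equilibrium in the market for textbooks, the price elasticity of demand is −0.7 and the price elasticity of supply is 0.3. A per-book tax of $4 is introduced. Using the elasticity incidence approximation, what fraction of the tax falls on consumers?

Consumers' share ≈ 0.3.

Incidence ratio: consumers' share ≈ εs / (εs + |εd|) = 0.3 / (0.3 + 0.7) = 0.3.
Supply is the less elastic side, so consumers bear the smaller share.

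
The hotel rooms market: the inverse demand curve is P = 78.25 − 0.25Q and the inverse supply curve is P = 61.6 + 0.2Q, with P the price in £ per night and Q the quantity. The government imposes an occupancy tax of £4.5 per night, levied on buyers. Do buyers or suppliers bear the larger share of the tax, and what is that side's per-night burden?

Buyers bear the larger share: £2.5 per night.

Rewrite in direct form: Qd = 313 − 4P and Qs = 5P − 308.
Without the tax, 313 − 4P = 5P − 308 gives 9P = 621, so P* = £69 and Q* = 37.
With the tax collected from buyers, demand (in seller-price terms) shifts: Qd = 313 − 4(P + 4.5).
Solving gives Q = 27 with buyers paying £71.5 and suppliers receiving £67 (the £4.5 wedge).
Per-night burden: buyers £2.5, suppliers £2.
Buyers take the larger share because demand is less price-elastic here (demand slope 4 vs supply slope 5).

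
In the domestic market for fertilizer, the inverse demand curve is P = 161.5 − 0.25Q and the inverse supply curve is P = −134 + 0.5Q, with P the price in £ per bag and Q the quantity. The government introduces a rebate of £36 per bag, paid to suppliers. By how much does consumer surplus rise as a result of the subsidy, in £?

Inverting to Q(P) form: Qd = 646 − 4P; Qs = 2P + 268.
Before the subsidy: set 646 − 4P = 2P + 268 → P* = £63, Q* = 394.
With a per-unit subsidy paid to suppliers, each receives P + 36 per unit sold, so supply becomes Qs = 2(P + 36) + 268.
New equilibrium: consumers pay £51, suppliers receive £87, Q = 442. (Wedge: Pb − Ps = −36.)
ΔCS is the trapezoid between Q = 442 and Q = 394 of height £12: ½ · (394 + 442) · 12 = £5016.

Consumer surplus rises by £5016.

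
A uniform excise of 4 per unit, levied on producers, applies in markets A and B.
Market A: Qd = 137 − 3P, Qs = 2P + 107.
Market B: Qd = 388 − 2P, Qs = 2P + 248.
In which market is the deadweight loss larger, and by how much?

Market A, by 1.6.

Market A: pre-tax P* = 6, Q* = 119; post-tax Q = 114.2; deadweight loss = 9.6.
Market B: pre-tax P* = 35, Q* = 318; post-tax Q = 314; deadweight loss = 8.
Difference: 9.6 vs 8 → market A is larger by 1.6.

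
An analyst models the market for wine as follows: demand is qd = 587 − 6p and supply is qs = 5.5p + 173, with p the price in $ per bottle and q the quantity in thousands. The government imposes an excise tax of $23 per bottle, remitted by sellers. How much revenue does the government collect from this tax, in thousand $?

Before the tax: set 587 − 6p = 5.5p + 173 → p* = $36, q* = 371.
With the tax collected from sellers, supply shifts: qs = 5.5(p − 23) + 173.
Solving gives q = 305 with consumers paying $47 and sellers receiving $24 (the $23 wedge).
Revenue = t · Q = 23 · 305 = $7015.

Tax revenue = $7015 thousand.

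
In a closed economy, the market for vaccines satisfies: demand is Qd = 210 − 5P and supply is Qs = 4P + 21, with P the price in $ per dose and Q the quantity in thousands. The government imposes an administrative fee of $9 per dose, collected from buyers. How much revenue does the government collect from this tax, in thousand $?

Without the tax, 210 − 5P = 4P + 21 gives 9P = 189, so P* = $21 and Q* = 105.
With the tax collected from buyers, demand (in seller-price terms) shifts: Qd = 210 − 5(P + 9).
New equilibrium: buyers pay $25, suppliers receive $16, Q = 85. (Wedge: Pb − Ps = 9.)
Revenue = t · Q = 9 · 85 = $765.

Tax revenue = $765 thousand.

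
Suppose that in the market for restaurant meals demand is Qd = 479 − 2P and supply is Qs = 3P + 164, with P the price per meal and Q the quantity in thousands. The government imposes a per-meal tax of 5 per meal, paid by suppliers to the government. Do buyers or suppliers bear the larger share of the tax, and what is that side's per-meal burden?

Buyers bear the larger share: 3 per meal.

Without the tax, 479 − 2P = 3P + 164 gives 5P = 315, so P* = 63 and Q* = 353.
With the tax collected from suppliers, supply shifts: Qs = 3(P − 5) + 164.
Solving gives Q = 347 with buyers paying 66 and suppliers receiving 61 (the 5 wedge).
Per-meal burden: buyers 3, suppliers 2.
Buyers take the larger share because demand is less price-elastic here (demand slope 2 vs supply slope 3).
The less price-elastic side of the market bears the larger share of a per-unit tax.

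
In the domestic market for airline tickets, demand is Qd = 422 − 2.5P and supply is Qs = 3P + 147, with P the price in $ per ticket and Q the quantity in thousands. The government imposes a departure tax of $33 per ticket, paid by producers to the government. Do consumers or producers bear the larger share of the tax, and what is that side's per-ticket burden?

Consumers bear the larger share: $18 per ticket.

Without the tax, 422 − 2.5P = 3P + 147 gives 5.5P = 275, so P* = $50 and Q* = 297.
With the tax collected from producers, supply shifts: Qs = 3(P − 33) + 147.
New equilibrium: consumers pay $68, producers receive $35, Q = 252. (Wedge: Pb − Ps = 33.)
Per-ticket burden: consumers $18, producers $15.
Consumers take the larger share because demand is less price-elastic here (demand slope 2.5 vs supply slope 3).
The less price-elastic side of the market bears the larger share of a per-unit tax.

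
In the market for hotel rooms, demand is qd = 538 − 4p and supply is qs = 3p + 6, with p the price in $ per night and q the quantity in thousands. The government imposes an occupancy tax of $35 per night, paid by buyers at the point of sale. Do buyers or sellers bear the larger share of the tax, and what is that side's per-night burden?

Sellers bear the larger share: $20 per night.

Without the tax, 538 − 4p = 3p + 6 gives 7p = 532, so p* = $76 and q* = 234.
With the tax collected from buyers, demand (in seller-price terms) shifts: qd = 538 − 4(p + 35).
Solving gives q = 174 with buyers paying $91 and sellers receiving $56 (the $35 wedge).
Per-night burden: buyers $15, sellers $20.
Sellers take the larger share because supply is less price-elastic here (demand slope 4 vs supply slope 3).
The less price-elastic side of the market bears the larger share of a per-unit tax.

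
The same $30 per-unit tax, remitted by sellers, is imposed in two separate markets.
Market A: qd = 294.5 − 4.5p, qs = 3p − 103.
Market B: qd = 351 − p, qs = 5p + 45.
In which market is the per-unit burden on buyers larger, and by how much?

Market A: pre-tax p* = $53, q* = 56; post-tax q = 2; per-unit burden on buyers = $12.
Market B: pre-tax p* = $51, q* = 300; post-tax q = 275; per-unit burden on buyers = $25.
Difference: $12 vs $25 → market B is larger by $13.

Market B, by $13.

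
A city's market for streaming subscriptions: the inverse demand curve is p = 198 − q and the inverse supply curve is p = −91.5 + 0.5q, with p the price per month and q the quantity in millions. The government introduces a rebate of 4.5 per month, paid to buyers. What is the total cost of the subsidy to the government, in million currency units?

Inverting to q(p) form: qd = 198 − p; qs = 2p + 183.
Without the subsidy, 198 − p = 2p + 183 gives 3p = 15, so p* = 5 and q* = 193.
With a per-unit subsidy paid to buyers, each effectively pays p − 4.5, so demand becomes qd = 198 − (p − 4.5).
Solving gives q = 196 with buyers paying 2 and producers receiving 6.5 (the 4.5 wedge).
Outlay = t · Q = 4.5 · 196 = 882.

Government outlay = 882 million.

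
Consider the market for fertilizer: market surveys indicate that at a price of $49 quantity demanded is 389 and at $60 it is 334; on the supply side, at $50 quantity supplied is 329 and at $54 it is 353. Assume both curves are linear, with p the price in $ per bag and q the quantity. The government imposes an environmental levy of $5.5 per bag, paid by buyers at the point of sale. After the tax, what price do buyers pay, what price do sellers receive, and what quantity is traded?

Buyers pay $58; sellers receive $52.5; quantity = 344.

Demand slope: (334 − 389)/(60 − 49) = -5, so qd = 634 − 5p.
Supply slope: (353 − 329)/(54 − 50) = 6, so qs = 6p + 29.
Before the tax: set 634 − 5p = 6p + 29 → p* = $55, q* = 359.
With the tax collected from buyers, demand (in seller-price terms) shifts: qd = 634 − 5(p + 5.5).
New equilibrium: buyers pay $58, sellers receive $52.5, q = 344. (Wedge: pb − ps = 5.5.)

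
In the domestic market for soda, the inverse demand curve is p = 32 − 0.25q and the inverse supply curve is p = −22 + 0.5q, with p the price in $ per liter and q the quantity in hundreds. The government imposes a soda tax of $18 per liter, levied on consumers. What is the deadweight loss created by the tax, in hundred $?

Deadweight loss = $216 hundred.

Rewrite in direct form: qd = 128 − 4p and qs = 2p + 44.
Before the tax: set 128 − 4p = 2p + 44 → p* = $14, q* = 72.
With the tax collected from consumers, demand (in seller-price terms) shifts: qd = 128 − 4(p + 18).
New equilibrium: consumers pay $20, producers receive $2, q = 48. (Wedge: pb − ps = 18.)
Quantity falls by |ΔQ| = |72 − 48| = 24.
DWL = ½ · t · |ΔQ| = ½ · 18 · 24 = $216.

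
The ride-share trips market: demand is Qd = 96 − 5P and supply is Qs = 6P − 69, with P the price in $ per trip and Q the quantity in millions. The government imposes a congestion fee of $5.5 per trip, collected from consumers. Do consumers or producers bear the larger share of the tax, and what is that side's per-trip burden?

Consumers bear the larger share: $3 per trip.

Without the tax, 96 − 5P = 6P − 69 gives 11P = 165, so P* = $15 and Q* = 21.
With the tax collected from consumers, demand (in seller-price terms) shifts: Qd = 96 − 5(P + 5.5).
New equilibrium: consumers pay $18, producers receive $12.5, Q = 6. (Wedge: Pb − Ps = 5.5.)
Per-trip burden: consumers $3, producers $2.5.
Consumers take the larger share because demand is less price-elastic here (demand slope 5 vs supply slope 6).
The less price-elastic side of the market bears the larger share of a per-unit tax.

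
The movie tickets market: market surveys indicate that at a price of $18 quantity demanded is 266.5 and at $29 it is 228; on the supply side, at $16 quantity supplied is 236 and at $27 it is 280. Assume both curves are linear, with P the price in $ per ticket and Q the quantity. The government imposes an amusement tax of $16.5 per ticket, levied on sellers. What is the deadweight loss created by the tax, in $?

Deadweight loss = $254.1.

Demand slope: (228 − 266.5)/(29 − 18) = -3.5, so Qd = 329.5 − 3.5P.
Supply slope: (280 − 236)/(27 − 16) = 4, so Qs = 4P + 172.
Without the tax, 329.5 − 3.5P = 4P + 172 gives 7.5P = 157.5, so P* = $21 and Q* = 256.
With the tax collected from sellers, supply shifts: Qs = 4(P − 16.5) + 172.
New equilibrium: consumers pay $29.8, sellers receive $13.3, Q = 225.2. (Wedge: Pb − Ps = 16.5.)
Quantity falls by |ΔQ| = |256 − 225.2| = 30.8.
DWL = ½ · t · |ΔQ| = ½ · 16.5 · 30.8 = $254.1.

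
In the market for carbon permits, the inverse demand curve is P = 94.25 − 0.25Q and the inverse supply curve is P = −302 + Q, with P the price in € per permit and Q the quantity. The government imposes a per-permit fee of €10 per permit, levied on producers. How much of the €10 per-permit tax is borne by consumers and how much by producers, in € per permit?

Rewrite in direct form: Qd = 377 − 4P and Qs = P + 302.
Without the tax, 377 − 4P = P + 302 gives 5P = 75, so P* = €15 and Q* = 317.
With the tax collected from producers, supply shifts: Qs = (P − 10) + 302.
Solving gives Q = 309 with consumers paying €17 and producers receiving €7 (the €10 wedge).
Burden on consumers: €2; on producers: €8. (They sum to €10.)

Consumers bear €2 per permit; producers bear €8 per permit.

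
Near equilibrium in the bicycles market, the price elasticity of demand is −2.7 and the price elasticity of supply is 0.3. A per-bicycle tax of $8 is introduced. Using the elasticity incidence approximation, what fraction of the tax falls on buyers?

Incidence ratio: buyers' share ≈ εs / (εs + |εd|) = 0.3 / (0.3 + 2.7) = 0.1.
Supply is the less elastic side, so buyers bear the smaller share.

Buyers' share ≈ 0.1.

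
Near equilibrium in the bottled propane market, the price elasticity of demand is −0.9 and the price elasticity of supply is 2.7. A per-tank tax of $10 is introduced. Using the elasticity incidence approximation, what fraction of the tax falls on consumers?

Consumers' share ≈ 0.75.

Incidence ratio: consumers' share ≈ εs / (εs + |εd|) = 2.7 / (2.7 + 0.9) = 0.75.
Supply is the more elastic side, so consumers bear the larger share.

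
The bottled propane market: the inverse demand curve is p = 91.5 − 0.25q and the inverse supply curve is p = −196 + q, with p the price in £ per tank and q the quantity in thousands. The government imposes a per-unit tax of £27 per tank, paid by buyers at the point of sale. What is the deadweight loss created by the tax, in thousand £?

Inverting to q(p) form: qd = 366 − 4p; qs = p + 196.
Before the tax: set 366 − 4p = p + 196 → p* = £34, q* = 230.
With the tax collected from buyers, demand (in seller-price terms) shifts: qd = 366 − 4(p + 27).
Solving gives q = 208.4 with buyers paying £39.4 and sellers receiving £12.4 (the £27 wedge).
Quantity falls by |ΔQ| = |230 − 208.4| = 21.6.
DWL = ½ · t · |ΔQ| = ½ · 27 · 21.6 = £291.6.

Deadweight loss = £291.6 thousand.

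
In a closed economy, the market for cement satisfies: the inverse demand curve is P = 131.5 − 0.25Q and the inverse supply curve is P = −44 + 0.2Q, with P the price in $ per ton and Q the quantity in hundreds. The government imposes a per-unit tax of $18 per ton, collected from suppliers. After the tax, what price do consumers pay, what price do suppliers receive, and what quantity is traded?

Rewrite in direct form: Qd = 526 − 4P and Qs = 5P + 220.
Without the tax, 526 − 4P = 5P + 220 gives 9P = 306, so P* = $34 and Q* = 390.
With the tax collected from suppliers, supply shifts: Qs = 5(P − 18) + 220.
New equilibrium: consumers pay $44, suppliers receive $26, Q = 350. (Wedge: Pb − Ps = 18.)

Consumers pay $44; suppliers receive $26; quantity = 350.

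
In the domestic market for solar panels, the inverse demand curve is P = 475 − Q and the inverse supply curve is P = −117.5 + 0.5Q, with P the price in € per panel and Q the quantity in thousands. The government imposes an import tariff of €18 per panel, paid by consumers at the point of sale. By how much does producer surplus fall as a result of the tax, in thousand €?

Rewrite in direct form: Qd = 475 − P and Qs = 2P + 235.
Without the tax, 475 − P = 2P + 235 gives 3P = 240, so P* = €80 and Q* = 395.
With the tax collected from consumers, demand (in seller-price terms) shifts: Qd = 475 − (P + 18).
Solving gives Q = 383 with consumers paying €92 and producers receiving €74 (the €18 wedge).
ΔPS is the trapezoid between Q = 383 and Q = 395 of height €6: ½ · (395 + 383) · 6 = €2334.

Producer surplus falls by €2334 thousand.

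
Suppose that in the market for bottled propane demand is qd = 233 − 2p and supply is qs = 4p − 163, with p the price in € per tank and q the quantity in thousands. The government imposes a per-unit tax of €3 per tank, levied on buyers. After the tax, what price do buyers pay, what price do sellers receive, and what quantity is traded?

Without the tax, 233 − 2p = 4p − 163 gives 6p = 396, so p* = €66 and q* = 101.
With the tax collected from buyers, demand (in seller-price terms) shifts: qd = 233 − 2(p + 3).
New equilibrium: buyers pay €68, sellers receive €65, q = 97. (Wedge: pb − ps = 3.)
The less price-elastic side of the market bears the larger share of a per-unit tax.

Buyers pay €68; sellers receive €65; quantity = 97.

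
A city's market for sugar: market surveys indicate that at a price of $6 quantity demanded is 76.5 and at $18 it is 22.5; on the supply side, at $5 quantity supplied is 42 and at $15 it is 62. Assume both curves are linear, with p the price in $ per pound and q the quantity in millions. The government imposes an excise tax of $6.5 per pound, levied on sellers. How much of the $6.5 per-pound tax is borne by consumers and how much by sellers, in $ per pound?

Consumers bear $2 per pound; sellers bear $4.5 per pound.

Demand slope: (22.5 − 76.5)/(18 − 6) = -4.5, so qd = 103.5 − 4.5p.
Supply slope: (62 − 42)/(15 − 5) = 2, so qs = 2p + 32.
Without the tax, 103.5 − 4.5p = 2p + 32 gives 6.5p = 71.5, so p* = $11 and q* = 54.
With the tax collected from sellers, supply shifts: qs = 2(p − 6.5) + 32.
New equilibrium: consumers pay $13, sellers receive $6.5, q = 45. (Wedge: pb − ps = 6.5.)
Burden on consumers: $2; on sellers: $4.5. (They sum to $6.5.)
The less price-elastic side of the market bears the larger share of a per-unit tax.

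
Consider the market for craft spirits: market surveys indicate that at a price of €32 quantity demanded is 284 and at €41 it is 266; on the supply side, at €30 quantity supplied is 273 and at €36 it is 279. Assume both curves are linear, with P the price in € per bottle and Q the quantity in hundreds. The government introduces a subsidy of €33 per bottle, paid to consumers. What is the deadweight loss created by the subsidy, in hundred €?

Demand slope: (266 − 284)/(41 − 32) = -2, so Qd = 348 − 2P.
Supply slope: (279 − 273)/(36 − 30) = 1, so Qs = P + 243.
Before the subsidy: set 348 − 2P = P + 243 → P* = €35, Q* = 278.
With a per-unit subsidy paid to consumers, each effectively pays P − 33, so demand becomes Qd = 348 − 2(P − 33).
New equilibrium: consumers pay €24, suppliers receive €57, Q = 300. (Wedge: Pb − Ps = −33.)
Quantity rises by |ΔQ| = |278 − 300| = 22.
DWL = ½ · t · |ΔQ| = ½ · 33 · 22 = €363.

Deadweight loss = €363 hundred.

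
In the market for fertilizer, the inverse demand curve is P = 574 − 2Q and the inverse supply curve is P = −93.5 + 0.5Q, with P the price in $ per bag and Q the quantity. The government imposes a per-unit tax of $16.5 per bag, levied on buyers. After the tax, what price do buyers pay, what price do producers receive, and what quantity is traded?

Buyers pay $53.2; producers receive $36.7; quantity = 260.4.

Inverting to Q(P) form: Qd = 287 − 0.5P; Qs = 2P + 187.
Without the tax, 287 − 0.5P = 2P + 187 gives 2.5P = 100, so P* = $40 and Q* = 267.
With the tax collected from buyers, demand (in seller-price terms) shifts: Qd = 287 − 0.5(P + 16.5).
New equilibrium: buyers pay $53.2, producers receive $36.7, Q = 260.4. (Wedge: Pb − Ps = 16.5.)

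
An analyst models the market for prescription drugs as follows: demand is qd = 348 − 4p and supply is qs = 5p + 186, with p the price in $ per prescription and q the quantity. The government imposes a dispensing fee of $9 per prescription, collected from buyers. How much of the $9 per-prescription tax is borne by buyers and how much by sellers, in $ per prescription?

Buyers bear $5 per prescription; sellers bear $4 per prescription.

Before the tax: set 348 − 4p = 5p + 186 → p* = $18, q* = 276.
With the tax collected from buyers, demand (in seller-price terms) shifts: qd = 348 − 4(p + 9).
New equilibrium: buyers pay $23, sellers receive $14, q = 256. (Wedge: pb − ps = 9.)
Burden on buyers: $5; on sellers: $4. (They sum to $9.)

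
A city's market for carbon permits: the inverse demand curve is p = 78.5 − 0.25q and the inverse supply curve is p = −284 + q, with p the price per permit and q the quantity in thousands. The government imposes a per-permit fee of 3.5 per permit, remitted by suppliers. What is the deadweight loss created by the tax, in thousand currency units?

Deadweight loss = 4.9 thousand.

Inverting to q(p) form: qd = 314 − 4p; qs = p + 284.
Before the tax: set 314 − 4p = p + 284 → p* = 6, q* = 290.
With the tax collected from suppliers, supply shifts: qs = (p − 3.5) + 284.
Solving gives q = 287.2 with consumers paying 6.7 and suppliers receiving 3.2 (the 3.5 wedge).
Quantity falls by |ΔQ| = |290 − 287.2| = 2.8.
DWL = ½ · t · |ΔQ| = ½ · 3.5 · 2.8 = 4.9.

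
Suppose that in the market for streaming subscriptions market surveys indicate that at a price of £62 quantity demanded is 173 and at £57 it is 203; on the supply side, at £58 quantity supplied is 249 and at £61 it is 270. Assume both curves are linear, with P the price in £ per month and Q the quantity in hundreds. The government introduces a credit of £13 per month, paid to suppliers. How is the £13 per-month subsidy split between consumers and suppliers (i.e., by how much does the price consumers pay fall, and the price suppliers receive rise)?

Demand slope: (203 − 173)/(57 − 62) = -6, so Qd = 545 − 6P.
Supply slope: (270 − 249)/(61 − 58) = 7, so Qs = 7P − 157.
Without the subsidy, 545 − 6P = 7P − 157 gives 13P = 702, so P* = £54 and Q* = 221.
With a per-unit subsidy paid to suppliers, each receives P + 13 per unit sold, so supply becomes Qs = 7(P + 13) − 157.
New equilibrium: consumers pay £47, suppliers receive £60, Q = 263. (Wedge: Pb − Ps = −13.)
Gain to consumers: £7; to suppliers: £6. (They sum to £13.)

Consumers gain £7 per month; suppliers gain £6 per month.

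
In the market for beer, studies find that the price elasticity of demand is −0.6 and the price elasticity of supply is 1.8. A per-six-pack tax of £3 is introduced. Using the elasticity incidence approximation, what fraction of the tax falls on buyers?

Buyers' share ≈ 0.75.

Incidence ratio: buyers' share ≈ εs / (εs + |εd|) = 1.8 / (1.8 + 0.6) = 0.75.
Supply is the more elastic side, so buyers bear the larger share.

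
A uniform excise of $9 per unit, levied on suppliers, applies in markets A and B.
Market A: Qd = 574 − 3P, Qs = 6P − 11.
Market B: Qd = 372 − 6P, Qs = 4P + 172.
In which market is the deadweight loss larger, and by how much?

Market B, by $16.2.

Market A: pre-tax P* = $65, Q* = 379; post-tax Q = 361; deadweight loss = $81.
Market B: pre-tax P* = $20, Q* = 252; post-tax Q = 230.4; deadweight loss = $97.2.
Difference: $81 vs $97.2 → market B is larger by $16.2.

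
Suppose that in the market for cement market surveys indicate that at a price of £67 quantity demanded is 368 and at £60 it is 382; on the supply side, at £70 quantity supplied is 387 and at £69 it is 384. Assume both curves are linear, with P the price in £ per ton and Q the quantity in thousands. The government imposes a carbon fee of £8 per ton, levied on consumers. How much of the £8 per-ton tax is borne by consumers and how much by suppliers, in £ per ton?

Consumers bear £4.8 per ton; suppliers bear £3.2 per ton.

Demand slope: (382 − 368)/(60 − 67) = -2, so Qd = 502 − 2P.
Supply slope: (384 − 387)/(69 − 70) = 3, so Qs = 3P + 177.
Before the tax: set 502 − 2P = 3P + 177 → P* = £65, Q* = 372.
With the tax collected from consumers, demand (in seller-price terms) shifts: Qd = 502 − 2(P + 8).
Solving gives Q = 362.4 with consumers paying £69.8 and suppliers receiving £61.8 (the £8 wedge).
Burden on consumers: £4.8; on suppliers: £3.2. (They sum to £8.)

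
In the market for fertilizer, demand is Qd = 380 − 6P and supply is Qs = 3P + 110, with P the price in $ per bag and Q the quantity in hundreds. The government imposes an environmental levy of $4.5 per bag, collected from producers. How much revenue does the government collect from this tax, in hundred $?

Without the tax, 380 − 6P = 3P + 110 gives 9P = 270, so P* = $30 and Q* = 200.
With the tax collected from producers, supply shifts: Qs = 3(P − 4.5) + 110.
New equilibrium: buyers pay $31.5, producers receive $27, Q = 191. (Wedge: Pb − Ps = 4.5.)
Revenue = t · Q = 4.5 · 191 = $859.5.

Tax revenue = $859.5 hundred.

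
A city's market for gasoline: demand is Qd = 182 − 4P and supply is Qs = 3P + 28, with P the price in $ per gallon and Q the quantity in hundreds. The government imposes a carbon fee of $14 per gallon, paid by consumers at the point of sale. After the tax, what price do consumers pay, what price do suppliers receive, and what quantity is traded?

Consumers pay $28; suppliers receive $14; quantity = 70.

Without the tax, 182 − 4P = 3P + 28 gives 7P = 154, so P* = $22 and Q* = 94.
With the tax collected from consumers, demand (in seller-price terms) shifts: Qd = 182 − 4(P + 14).
Solving gives Q = 70 with consumers paying $28 and suppliers receiving $14 (the $14 wedge).
The less price-elastic side of the market bears the larger share of a per-unit tax.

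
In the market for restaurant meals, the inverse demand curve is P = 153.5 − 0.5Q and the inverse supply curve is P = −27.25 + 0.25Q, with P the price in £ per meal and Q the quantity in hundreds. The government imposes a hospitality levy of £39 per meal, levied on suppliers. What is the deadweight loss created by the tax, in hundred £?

Inverting to Q(P) form: Qd = 307 − 2P; Qs = 4P + 109.
Before the tax: set 307 − 2P = 4P + 109 → P* = £33, Q* = 241.
With the tax collected from suppliers, supply shifts: Qs = 4(P − 39) + 109.
Solving gives Q = 189 with buyers paying £59 and suppliers receiving £20 (the £39 wedge).
Quantity falls by |ΔQ| = |241 − 189| = 52.
DWL = ½ · t · |ΔQ| = ½ · 39 · 52 = £1014.

Deadweight loss = £1014 hundred.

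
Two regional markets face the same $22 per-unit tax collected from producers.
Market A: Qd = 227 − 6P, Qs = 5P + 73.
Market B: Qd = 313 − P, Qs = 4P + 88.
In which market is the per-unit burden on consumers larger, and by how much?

Market B, by $7.6.

Market A: pre-tax P* = $14, Q* = 143; post-tax Q = 83; per-unit burden on consumers = $10.
Market B: pre-tax P* = $45, Q* = 268; post-tax Q = 250.4; per-unit burden on consumers = $17.6.
Difference: $10 vs $17.6 → market B is larger by $7.6.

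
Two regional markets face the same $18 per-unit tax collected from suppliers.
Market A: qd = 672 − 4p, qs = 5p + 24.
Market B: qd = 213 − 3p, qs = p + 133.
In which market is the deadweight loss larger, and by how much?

Market A: pre-tax p* = $72, q* = 384; post-tax q = 344; deadweight loss = $360.
Market B: pre-tax p* = $20, q* = 153; post-tax q = 139.5; deadweight loss = $121.5.
Difference: $360 vs $121.5 → market A is larger by $238.5.

Market A, by $238.5.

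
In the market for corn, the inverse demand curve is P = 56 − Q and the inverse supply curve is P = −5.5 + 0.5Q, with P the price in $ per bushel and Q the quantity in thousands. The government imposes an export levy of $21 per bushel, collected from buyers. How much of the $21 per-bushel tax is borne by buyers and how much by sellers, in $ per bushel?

Rewrite in direct form: Qd = 56 − P and Qs = 2P + 11.
Before the tax: set 56 − P = 2P + 11 → P* = $15, Q* = 41.
With the tax collected from buyers, demand (in seller-price terms) shifts: Qd = 56 − (P + 21).
New equilibrium: buyers pay $29, sellers receive $8, Q = 27. (Wedge: Pb − Ps = 21.)
Burden on buyers: $14; on sellers: $7. (They sum to $21.)
The less price-elastic side of the market bears the larger share of a per-unit tax.

Buyers bear $14 per bushel; sellers bear $7 per bushel.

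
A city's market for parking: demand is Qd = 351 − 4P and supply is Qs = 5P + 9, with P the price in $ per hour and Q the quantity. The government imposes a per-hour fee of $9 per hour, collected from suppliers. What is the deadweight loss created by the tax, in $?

Deadweight loss = $90.

Before the tax: set 351 − 4P = 5P + 9 → P* = $38, Q* = 199.
With the tax collected from suppliers, supply shifts: Qs = 5(P − 9) + 9.
New equilibrium: consumers pay $43, suppliers receive $34, Q = 179. (Wedge: Pb − Ps = 9.)
Quantity falls by |ΔQ| = |199 − 179| = 20.
DWL = ½ · t · |ΔQ| = ½ · 9 · 20 = $90.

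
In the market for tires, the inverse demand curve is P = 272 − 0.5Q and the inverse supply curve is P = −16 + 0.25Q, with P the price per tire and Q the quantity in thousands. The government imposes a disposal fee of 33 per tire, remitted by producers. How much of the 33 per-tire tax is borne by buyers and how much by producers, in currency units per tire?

Inverting to Q(P) form: Qd = 544 − 2P; Qs = 4P + 64.
Without the tax, 544 − 2P = 4P + 64 gives 6P = 480, so P* = 80 and Q* = 384.
With the tax collected from producers, supply shifts: Qs = 4(P − 33) + 64.
Solving gives Q = 340 with buyers paying 102 and producers receiving 69 (the 33 wedge).
Burden on buyers: 22; on producers: 11. (They sum to 33.)
The less price-elastic side of the market bears the larger share of a per-unit tax.

Buyers bear 22 per tire; producers bear 11 per tire.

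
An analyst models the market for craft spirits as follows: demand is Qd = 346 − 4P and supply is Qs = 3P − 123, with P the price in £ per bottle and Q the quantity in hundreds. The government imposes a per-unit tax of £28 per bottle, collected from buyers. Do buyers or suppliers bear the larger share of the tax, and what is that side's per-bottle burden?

Suppliers bear the larger share: £16 per bottle.

Without the tax, 346 − 4P = 3P − 123 gives 7P = 469, so P* = £67 and Q* = 78.
With the tax collected from buyers, demand (in seller-price terms) shifts: Qd = 346 − 4(P + 28).
Solving gives Q = 30 with buyers paying £79 and suppliers receiving £51 (the £28 wedge).
Per-bottle burden: buyers £12, suppliers £16.
Suppliers take the larger share because supply is less price-elastic here (demand slope 4 vs supply slope 3).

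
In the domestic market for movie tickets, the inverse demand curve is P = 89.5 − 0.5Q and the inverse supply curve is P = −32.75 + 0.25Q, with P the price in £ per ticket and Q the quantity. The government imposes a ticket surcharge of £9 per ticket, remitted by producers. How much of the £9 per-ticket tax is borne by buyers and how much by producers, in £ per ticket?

Buyers bear £6 per ticket; producers bear £3 per ticket.

Rewrite in direct form: Qd = 179 − 2P and Qs = 4P + 131.
Without the tax, 179 − 2P = 4P + 131 gives 6P = 48, so P* = £8 and Q* = 163.
With the tax collected from producers, supply shifts: Qs = 4(P − 9) + 131.
Solving gives Q = 151 with buyers paying £14 and producers receiving £5 (the £9 wedge).
Burden on buyers: £6; on producers: £3. (They sum to £9.)
The less price-elastic side of the market bears the larger share of a per-unit tax.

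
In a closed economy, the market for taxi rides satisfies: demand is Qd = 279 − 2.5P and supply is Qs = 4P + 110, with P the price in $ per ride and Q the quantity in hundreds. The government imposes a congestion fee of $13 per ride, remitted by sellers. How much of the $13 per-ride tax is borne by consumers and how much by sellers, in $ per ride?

Consumers bear $8 per ride; sellers bear $5 per ride.

Before the tax: set 279 − 2.5P = 4P + 110 → P* = $26, Q* = 214.
With the tax collected from sellers, supply shifts: Qs = 4(P − 13) + 110.
New equilibrium: consumers pay $34, sellers receive $21, Q = 194. (Wedge: Pb − Ps = 13.)
Burden on consumers: $8; on sellers: $5. (They sum to $13.)
The less price-elastic side of the market bears the larger share of a per-unit tax.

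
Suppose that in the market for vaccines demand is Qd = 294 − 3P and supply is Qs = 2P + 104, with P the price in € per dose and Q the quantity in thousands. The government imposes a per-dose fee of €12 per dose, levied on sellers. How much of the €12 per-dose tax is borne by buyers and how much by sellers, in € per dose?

Buyers bear €4.8 per dose; sellers bear €7.2 per dose.

Before the tax: set 294 − 3P = 2P + 104 → P* = €38, Q* = 180.
With the tax collected from sellers, supply shifts: Qs = 2(P − 12) + 104.
Solving gives Q = 165.6 with buyers paying €42.8 and sellers receiving €30.8 (the €12 wedge).
Burden on buyers: €4.8; on sellers: €7.2. (They sum to €12.)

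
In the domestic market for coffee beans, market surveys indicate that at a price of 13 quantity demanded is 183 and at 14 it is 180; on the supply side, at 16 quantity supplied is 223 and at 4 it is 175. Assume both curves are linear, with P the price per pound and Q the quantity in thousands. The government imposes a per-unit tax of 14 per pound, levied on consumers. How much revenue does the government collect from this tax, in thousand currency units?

Demand slope: (180 − 183)/(14 − 13) = -3, so Qd = 222 − 3P.
Supply slope: (175 − 223)/(4 − 16) = 4, so Qs = 4P + 159.
Before the tax: set 222 − 3P = 4P + 159 → P* = 9, Q* = 195.
With the tax collected from consumers, demand (in seller-price terms) shifts: Qd = 222 − 3(P + 14).
Solving gives Q = 171 with consumers paying 17 and suppliers receiving 3 (the 14 wedge).
Revenue = t · Q = 14 · 171 = 2394.

Tax revenue = 2394 thousand.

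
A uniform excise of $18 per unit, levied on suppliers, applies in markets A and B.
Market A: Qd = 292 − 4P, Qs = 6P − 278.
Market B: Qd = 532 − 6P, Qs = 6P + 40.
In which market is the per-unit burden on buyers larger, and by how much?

Market A: pre-tax P* = $57, Q* = 64; post-tax Q = 20.8; per-unit burden on buyers = $10.8.
Market B: pre-tax P* = $41, Q* = 286; post-tax Q = 232; per-unit burden on buyers = $9.
Difference: $10.8 vs $9 → market A is larger by $1.8.

Market A, by $1.8.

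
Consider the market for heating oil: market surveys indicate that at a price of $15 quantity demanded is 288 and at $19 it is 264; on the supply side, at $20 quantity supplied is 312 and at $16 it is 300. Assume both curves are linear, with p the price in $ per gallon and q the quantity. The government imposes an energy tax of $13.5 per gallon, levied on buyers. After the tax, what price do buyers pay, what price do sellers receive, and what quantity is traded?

Demand slope: (264 − 288)/(19 − 15) = -6, so qd = 378 − 6p.
Supply slope: (300 − 312)/(16 − 20) = 3, so qs = 3p + 252.
Without the tax, 378 − 6p = 3p + 252 gives 9p = 126, so p* = $14 and q* = 294.
With the tax collected from buyers, demand (in seller-price terms) shifts: qd = 378 − 6(p + 13.5).
Solving gives q = 267 with buyers paying $18.5 and sellers receiving $5 (the $13.5 wedge).
The less price-elastic side of the market bears the larger share of a per-unit tax.

Buyers pay $18.5; sellers receive $5; quantity = 267.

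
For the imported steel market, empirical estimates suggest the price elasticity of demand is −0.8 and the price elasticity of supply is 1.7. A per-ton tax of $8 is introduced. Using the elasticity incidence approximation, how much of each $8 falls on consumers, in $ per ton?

Incidence ratio: consumers' share ≈ εs / (εs + |εd|) = 1.7 / (1.7 + 0.8) = 0.68.
So consumers bear ≈ 0.68 × $8 = $5.44; sellers bear $2.56.

Consumers bear ≈ $5.44 per ton.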